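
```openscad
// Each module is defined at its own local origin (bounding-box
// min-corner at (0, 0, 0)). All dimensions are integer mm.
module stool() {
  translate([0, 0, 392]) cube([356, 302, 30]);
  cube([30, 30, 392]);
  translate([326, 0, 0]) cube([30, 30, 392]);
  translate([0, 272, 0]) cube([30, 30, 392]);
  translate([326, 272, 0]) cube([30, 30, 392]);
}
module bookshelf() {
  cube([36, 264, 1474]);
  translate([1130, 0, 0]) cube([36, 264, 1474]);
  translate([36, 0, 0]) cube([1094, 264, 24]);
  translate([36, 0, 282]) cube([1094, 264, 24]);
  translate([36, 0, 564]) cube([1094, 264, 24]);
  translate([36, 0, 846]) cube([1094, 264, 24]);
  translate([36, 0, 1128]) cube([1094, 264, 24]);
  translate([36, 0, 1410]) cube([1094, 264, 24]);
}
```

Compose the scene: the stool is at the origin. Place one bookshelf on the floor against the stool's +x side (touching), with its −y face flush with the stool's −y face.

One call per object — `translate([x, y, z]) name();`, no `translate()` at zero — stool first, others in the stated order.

stool();
translate([356, 0, 0]) bookshelf();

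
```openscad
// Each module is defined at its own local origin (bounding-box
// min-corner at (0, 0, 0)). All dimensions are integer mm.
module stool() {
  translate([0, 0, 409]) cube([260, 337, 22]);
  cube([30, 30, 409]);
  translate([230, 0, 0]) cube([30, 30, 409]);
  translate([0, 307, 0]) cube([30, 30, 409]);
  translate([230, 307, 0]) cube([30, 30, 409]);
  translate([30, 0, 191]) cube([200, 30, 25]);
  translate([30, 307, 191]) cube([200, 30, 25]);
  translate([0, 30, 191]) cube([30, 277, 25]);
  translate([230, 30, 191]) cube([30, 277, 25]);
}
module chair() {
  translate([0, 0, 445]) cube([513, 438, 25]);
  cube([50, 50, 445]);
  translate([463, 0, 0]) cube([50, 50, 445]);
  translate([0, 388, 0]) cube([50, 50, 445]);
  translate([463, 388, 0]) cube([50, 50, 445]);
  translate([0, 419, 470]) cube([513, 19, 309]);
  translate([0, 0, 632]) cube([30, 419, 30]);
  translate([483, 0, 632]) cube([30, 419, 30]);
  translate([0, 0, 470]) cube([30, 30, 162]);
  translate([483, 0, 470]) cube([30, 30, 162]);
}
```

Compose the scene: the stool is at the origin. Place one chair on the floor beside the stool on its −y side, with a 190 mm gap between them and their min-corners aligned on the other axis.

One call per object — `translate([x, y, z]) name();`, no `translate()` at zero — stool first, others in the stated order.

stool();
translate([0, -628, 0]) chair();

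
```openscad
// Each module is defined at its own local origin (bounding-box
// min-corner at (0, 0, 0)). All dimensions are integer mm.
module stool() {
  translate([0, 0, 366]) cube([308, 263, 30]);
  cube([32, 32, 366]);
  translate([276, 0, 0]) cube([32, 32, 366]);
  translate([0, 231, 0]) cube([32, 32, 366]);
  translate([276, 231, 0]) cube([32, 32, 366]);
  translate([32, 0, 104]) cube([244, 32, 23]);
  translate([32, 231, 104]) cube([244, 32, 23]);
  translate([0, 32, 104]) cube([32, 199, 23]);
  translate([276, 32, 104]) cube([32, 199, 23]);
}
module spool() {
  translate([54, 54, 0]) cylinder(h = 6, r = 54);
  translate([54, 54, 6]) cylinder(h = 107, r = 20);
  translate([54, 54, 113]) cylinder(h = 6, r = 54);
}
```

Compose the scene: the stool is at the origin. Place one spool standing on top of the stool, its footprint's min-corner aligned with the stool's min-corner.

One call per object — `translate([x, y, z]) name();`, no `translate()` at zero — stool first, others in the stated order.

stool();
translate([0, 0, 396]) spool();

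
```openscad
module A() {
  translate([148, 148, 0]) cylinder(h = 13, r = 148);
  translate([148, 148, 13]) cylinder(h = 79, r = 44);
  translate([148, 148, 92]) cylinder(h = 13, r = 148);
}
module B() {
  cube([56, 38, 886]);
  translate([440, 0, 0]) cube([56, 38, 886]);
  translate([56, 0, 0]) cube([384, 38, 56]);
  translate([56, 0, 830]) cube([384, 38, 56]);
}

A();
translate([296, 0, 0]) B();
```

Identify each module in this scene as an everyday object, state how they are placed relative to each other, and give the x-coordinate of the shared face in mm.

A is a spool. B is a picture frame. The picture frame is against the spool's +x side, with their −y faces flush. The x-coordinate of the shared face is 296 mm.

The spool's +x face and the picture frame's −x face are both at x = 296 mm.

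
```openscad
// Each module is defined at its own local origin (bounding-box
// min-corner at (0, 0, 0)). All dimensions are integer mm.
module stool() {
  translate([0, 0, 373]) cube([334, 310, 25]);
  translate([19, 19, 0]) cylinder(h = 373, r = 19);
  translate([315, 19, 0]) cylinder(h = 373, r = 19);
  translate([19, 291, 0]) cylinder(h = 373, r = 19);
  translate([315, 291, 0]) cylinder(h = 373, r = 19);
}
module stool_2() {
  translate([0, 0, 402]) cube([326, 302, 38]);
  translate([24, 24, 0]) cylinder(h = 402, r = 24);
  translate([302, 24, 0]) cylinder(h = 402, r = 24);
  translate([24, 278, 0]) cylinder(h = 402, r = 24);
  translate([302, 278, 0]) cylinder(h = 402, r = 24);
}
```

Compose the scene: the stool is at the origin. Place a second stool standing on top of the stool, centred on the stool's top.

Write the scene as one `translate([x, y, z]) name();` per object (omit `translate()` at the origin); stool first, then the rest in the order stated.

stool();
translate([4, 4, 398]) stool_2();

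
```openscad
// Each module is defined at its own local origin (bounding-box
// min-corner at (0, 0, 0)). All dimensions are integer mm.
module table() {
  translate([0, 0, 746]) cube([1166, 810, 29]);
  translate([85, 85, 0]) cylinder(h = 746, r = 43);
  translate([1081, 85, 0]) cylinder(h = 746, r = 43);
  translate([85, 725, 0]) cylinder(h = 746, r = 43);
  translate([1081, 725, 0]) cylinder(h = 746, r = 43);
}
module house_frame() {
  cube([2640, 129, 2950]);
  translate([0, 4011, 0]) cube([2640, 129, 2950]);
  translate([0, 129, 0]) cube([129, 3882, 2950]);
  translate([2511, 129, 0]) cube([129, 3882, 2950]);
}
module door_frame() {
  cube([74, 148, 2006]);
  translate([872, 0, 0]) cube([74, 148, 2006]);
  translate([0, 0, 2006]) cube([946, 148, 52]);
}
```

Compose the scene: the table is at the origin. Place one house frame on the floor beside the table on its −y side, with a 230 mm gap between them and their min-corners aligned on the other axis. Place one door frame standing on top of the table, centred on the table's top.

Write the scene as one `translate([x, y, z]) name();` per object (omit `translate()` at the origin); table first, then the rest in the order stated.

table();
translate([0, -4370, 0]) house_frame();
translate([110, 331, 775]) door_frame();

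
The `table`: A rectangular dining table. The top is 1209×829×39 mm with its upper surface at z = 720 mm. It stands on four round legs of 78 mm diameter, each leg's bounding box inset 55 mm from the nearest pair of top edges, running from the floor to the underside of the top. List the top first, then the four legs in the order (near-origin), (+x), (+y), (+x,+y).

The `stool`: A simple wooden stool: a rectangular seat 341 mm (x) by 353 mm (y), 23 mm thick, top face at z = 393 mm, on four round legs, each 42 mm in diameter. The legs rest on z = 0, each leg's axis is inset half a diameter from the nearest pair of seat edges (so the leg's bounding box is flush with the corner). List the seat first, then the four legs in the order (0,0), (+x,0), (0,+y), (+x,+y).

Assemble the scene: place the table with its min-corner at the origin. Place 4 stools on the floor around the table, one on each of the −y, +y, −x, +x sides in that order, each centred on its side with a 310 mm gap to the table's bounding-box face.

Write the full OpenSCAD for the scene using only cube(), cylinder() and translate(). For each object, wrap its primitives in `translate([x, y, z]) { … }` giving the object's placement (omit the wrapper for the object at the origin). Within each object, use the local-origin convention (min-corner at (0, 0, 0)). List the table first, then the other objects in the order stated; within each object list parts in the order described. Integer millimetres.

translate([0, 0, 681]) cube([1209, 829, 39]);
translate([94, 94, 0]) cylinder(h = 681, r = 39);
translate([1115, 94, 0]) cylinder(h = 681, r = 39);
translate([94, 735, 0]) cylinder(h = 681, r = 39);
translate([1115, 735, 0]) cylinder(h = 681, r = 39);
translate([434, -663, 0]) {
  translate([0, 0, 370]) cube([341, 353, 23]);
  translate([21, 21, 0]) cylinder(h = 370, r = 21);
  translate([320, 21, 0]) cylinder(h = 370, r = 21);
  translate([21, 332, 0]) cylinder(h = 370, r = 21);
  translate([320, 332, 0]) cylinder(h = 370, r = 21);
}
translate([434, 1139, 0]) {
  translate([0, 0, 370]) cube([341, 353, 23]);
  translate([21, 21, 0]) cylinder(h = 370, r = 21);
  translate([320, 21, 0]) cylinder(h = 370, r = 21);
  translate([21, 332, 0]) cylinder(h = 370, r = 21);
  translate([320, 332, 0]) cylinder(h = 370, r = 21);
}
translate([-651, 238, 0]) {
  translate([0, 0, 370]) cube([341, 353, 23]);
  translate([21, 21, 0]) cylinder(h = 370, r = 21);
  translate([320, 21, 0]) cylinder(h = 370, r = 21);
  translate([21, 332, 0]) cylinder(h = 370, r = 21);
  translate([320, 332, 0]) cylinder(h = 370, r = 21);
}
translate([1519, 238, 0]) {
  translate([0, 0, 370]) cube([341, 353, 23]);
  translate([21, 21, 0]) cylinder(h = 370, r = 21);
  translate([320, 21, 0]) cylinder(h = 370, r = 21);
  translate([21, 332, 0]) cylinder(h = 370, r = 21);
  translate([320, 332, 0]) cylinder(h = 370, r = 21);
}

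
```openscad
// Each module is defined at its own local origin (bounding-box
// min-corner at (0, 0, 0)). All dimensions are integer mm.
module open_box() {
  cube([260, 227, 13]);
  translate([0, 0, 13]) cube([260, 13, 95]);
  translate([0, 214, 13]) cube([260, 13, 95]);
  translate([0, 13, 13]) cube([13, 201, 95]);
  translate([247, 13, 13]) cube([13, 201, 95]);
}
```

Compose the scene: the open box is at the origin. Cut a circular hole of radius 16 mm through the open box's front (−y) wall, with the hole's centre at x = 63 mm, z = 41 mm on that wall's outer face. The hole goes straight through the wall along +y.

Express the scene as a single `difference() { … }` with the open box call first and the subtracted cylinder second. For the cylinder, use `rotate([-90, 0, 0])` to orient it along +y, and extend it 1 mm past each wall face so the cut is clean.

difference() {
  open_box();
  translate([63, -1, 41]) rotate([-90, 0, 0]) cylinder(h = 15, r = 16);
}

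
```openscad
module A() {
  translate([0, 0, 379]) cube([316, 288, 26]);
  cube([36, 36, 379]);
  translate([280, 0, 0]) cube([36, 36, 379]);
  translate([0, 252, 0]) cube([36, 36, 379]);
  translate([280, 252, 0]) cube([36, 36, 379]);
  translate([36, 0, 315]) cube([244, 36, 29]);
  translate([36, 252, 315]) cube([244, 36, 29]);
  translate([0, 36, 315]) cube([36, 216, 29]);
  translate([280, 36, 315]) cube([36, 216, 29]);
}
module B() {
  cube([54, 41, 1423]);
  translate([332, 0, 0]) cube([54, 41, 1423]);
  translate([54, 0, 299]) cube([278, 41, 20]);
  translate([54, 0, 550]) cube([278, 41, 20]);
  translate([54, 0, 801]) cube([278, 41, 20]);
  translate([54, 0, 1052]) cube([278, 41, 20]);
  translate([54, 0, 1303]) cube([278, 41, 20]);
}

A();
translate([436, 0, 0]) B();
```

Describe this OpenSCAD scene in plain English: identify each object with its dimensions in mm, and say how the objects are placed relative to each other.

A is a simple wooden stool: a rectangular seat 316 mm (x) by 288 mm (y), 26 mm thick, top face at z = 405 mm, on four square legs, each 36×36 mm in cross-section. The legs rest on z = 0, each flush with a corner of the seat. Four stretchers, 36 mm wide and 29 mm tall, connect adjacent legs with their undersides at z = 315 mm, each running between the inner faces of the legs it joins and aligned with the legs' outer faces on the other axis.

B is a wooden ladder with two side rails of 54×41 mm section and 1423 mm height, set 386 mm apart overall. Between them run 5 rectangular rungs (41 mm deep, 20 mm thick), front faces flush with the rails' −y face. The bottom of the first rung is 299 mm above the floor and each subsequent rung is 251 mm higher than the one below.

The ladder is on the floor beside the stool on its +x side.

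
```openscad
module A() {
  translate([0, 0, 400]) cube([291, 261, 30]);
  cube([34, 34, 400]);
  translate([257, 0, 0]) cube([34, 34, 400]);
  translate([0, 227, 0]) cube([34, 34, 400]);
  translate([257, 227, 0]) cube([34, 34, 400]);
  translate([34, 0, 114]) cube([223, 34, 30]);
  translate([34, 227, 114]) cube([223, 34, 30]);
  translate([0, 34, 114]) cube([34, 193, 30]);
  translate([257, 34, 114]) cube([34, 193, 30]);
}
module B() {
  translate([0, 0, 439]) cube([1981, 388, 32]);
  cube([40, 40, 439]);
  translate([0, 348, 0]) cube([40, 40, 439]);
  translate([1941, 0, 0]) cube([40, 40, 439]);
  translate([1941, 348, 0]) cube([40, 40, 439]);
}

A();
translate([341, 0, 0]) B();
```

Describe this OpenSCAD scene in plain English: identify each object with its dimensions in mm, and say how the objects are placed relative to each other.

A is a simple wooden stool: a rectangular seat 291 mm (x) by 261 mm (y), 30 mm thick, top face at z = 430 mm, on four square legs, each 34×34 mm in cross-section. The legs rest on z = 0, each flush with a corner of the seat. Four stretchers, 34 mm wide and 30 mm tall, connect adjacent legs with their undersides at z = 114 mm, each running between the inner faces of the legs it joins and aligned with the legs' outer faces on the other axis.

B is a bench: a 1981×388 mm seat slab, 32 mm thick, top at z = 471 mm, on four 40×40 mm square legs flush with the seat corners and standing on z = 0.

The bench is on the floor beside the stool on its +x side.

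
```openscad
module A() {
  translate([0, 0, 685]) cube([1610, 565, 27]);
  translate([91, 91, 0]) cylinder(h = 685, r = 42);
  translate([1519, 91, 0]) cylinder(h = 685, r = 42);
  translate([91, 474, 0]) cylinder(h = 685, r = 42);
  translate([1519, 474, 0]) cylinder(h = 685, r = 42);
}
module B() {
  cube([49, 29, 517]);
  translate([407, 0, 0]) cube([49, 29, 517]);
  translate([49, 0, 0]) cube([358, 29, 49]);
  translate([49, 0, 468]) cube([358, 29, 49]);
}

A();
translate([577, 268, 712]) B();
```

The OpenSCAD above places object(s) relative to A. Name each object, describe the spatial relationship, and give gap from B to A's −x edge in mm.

A is a table. B is a picture frame. The picture frame is on top of the table, centred. The gap from the picture frame to the table's −x edge is 577 mm.

The picture frame's min-x is at 577; the table's min-x is 0; gap = 577 mm.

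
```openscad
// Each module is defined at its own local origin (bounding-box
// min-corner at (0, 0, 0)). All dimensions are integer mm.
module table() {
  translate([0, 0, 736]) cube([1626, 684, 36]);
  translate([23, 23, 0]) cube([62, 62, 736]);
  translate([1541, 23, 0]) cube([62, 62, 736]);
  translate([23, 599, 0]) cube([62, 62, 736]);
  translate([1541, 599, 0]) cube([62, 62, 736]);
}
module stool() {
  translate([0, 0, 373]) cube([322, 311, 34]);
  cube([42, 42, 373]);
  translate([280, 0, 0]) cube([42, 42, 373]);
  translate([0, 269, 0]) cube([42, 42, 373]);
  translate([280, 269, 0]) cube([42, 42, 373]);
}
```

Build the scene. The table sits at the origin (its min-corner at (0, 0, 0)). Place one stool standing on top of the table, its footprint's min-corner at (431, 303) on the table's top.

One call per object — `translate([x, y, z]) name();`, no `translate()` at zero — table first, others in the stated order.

table();
translate([431, 303, 772]) stool();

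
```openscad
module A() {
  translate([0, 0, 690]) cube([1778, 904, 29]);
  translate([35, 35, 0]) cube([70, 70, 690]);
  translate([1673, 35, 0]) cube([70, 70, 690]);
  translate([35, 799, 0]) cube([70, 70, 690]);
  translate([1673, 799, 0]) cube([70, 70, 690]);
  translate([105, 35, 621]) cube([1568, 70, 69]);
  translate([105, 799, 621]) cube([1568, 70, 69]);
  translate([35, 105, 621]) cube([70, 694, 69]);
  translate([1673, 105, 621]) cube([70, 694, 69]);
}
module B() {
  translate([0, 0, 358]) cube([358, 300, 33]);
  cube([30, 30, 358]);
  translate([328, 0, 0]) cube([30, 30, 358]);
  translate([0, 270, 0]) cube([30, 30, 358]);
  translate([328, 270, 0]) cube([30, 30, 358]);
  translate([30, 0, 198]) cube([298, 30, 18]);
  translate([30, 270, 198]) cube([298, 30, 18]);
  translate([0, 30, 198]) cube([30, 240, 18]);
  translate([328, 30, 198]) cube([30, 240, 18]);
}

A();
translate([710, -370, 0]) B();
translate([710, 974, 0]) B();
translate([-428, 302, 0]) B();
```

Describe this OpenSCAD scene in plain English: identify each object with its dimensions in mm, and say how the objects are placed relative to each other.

A is a table: top 1778 mm (x) × 904 mm (y), 29 mm thick, upper face at z = 719 mm, on four 70×70 mm square legs, each inset 35 mm from the nearest pair of top edges, running from z = 0 to the bottom of the top. Four apron rails, 70 mm thick and 69 mm tall, run between adjacent legs with their top edges flush with the underside of the top and their outer faces flush with the legs' outer faces.

B is a simple wooden stool: a rectangular seat 358 mm (x) by 300 mm (y), 33 mm thick, top face at z = 391 mm, on four square legs, each 30×30 mm in cross-section. The legs rest on z = 0, each flush with a corner of the seat. Four stretchers, 30 mm wide and 18 mm tall, connect adjacent legs with their undersides at z = 198 mm, each running between the inner faces of the legs it joins and aligned with the legs' outer faces on the other axis.

Three stools sit around the table at the −y, +y, −x sides.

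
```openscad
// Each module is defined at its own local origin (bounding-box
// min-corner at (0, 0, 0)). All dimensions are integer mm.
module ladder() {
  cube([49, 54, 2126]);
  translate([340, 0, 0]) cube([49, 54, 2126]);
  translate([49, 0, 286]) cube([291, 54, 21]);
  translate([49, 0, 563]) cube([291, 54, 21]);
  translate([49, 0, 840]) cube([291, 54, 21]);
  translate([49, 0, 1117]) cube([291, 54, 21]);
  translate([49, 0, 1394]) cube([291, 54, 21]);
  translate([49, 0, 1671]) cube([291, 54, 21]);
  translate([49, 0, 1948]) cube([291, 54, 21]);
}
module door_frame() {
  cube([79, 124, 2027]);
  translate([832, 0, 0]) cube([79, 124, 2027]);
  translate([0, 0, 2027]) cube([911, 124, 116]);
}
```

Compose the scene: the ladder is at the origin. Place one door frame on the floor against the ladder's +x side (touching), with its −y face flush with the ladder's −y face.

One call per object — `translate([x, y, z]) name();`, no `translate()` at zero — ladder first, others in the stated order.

ladder();
translate([389, 0, 0]) door_frame();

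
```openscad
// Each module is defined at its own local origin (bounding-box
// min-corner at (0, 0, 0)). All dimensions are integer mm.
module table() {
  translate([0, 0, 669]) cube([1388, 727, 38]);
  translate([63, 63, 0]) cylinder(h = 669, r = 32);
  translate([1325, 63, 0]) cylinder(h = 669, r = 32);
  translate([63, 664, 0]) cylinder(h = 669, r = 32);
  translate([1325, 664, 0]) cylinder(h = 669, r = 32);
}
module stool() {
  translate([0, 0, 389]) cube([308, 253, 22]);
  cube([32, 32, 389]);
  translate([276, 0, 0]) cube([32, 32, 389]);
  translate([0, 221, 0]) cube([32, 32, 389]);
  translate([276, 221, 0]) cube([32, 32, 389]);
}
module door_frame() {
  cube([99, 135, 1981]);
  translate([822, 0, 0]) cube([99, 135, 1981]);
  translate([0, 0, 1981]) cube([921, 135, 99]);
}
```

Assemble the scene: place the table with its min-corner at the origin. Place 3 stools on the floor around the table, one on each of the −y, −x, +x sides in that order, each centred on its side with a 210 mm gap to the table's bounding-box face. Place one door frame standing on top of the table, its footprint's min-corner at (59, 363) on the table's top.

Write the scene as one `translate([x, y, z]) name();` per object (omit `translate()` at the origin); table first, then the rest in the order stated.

table();
translate([540, -463, 0]) stool();
translate([-518, 237, 0]) stool();
translate([1598, 237, 0]) stool();
translate([59, 363, 707]) door_frame();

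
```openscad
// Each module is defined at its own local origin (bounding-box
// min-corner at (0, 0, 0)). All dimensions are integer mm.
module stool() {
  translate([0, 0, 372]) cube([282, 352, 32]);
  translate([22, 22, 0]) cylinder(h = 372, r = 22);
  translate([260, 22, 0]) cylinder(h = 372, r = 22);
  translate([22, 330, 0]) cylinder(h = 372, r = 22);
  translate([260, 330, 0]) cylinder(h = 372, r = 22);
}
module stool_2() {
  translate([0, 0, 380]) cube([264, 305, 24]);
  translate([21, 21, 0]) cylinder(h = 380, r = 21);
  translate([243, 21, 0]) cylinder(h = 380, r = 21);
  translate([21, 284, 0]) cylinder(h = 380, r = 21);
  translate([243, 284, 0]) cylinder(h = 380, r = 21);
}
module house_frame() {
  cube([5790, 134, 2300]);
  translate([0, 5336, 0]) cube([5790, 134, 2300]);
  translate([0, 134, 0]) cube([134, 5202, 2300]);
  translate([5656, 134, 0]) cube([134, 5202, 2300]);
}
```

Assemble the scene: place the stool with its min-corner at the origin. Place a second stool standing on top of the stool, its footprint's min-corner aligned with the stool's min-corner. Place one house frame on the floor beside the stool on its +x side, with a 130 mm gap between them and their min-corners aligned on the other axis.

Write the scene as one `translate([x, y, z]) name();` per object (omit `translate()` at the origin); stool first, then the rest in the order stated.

stool();
translate([0, 0, 404]) stool_2();
translate([412, 0, 0]) house_frame();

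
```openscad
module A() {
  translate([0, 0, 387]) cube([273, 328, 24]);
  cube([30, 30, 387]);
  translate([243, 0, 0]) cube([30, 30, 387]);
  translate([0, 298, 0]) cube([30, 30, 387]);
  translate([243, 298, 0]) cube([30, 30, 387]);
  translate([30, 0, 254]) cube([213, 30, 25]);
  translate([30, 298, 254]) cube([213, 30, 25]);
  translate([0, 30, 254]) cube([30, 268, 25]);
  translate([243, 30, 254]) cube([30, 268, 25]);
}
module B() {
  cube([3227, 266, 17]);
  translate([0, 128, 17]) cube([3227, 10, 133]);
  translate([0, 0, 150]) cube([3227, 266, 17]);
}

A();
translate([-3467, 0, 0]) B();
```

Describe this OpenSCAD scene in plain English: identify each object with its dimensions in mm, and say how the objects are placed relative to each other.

A is a four-legged stool. The seat is a 273×328×24 mm slab whose top surface is at z = 411 mm; four square legs, each 30×30 mm in cross-section, run from the floor (z = 0) to the underside of the seat, each flush with a corner of the seat. Four stretchers, 30 mm wide and 25 mm tall, connect adjacent legs with their undersides at z = 254 mm, each running between the inner faces of the legs it joins and aligned with the legs' outer faces on the other axis.

B is an I-beam lying along x, 3227 mm long. Overall section height 167 mm. Two flanges 266 mm wide (y) and 17 mm thick, one on the floor and one at the top; a web 10 mm thick runs between them, centred on the flange width.

The I-beam is on the floor beside the stool on its −x side.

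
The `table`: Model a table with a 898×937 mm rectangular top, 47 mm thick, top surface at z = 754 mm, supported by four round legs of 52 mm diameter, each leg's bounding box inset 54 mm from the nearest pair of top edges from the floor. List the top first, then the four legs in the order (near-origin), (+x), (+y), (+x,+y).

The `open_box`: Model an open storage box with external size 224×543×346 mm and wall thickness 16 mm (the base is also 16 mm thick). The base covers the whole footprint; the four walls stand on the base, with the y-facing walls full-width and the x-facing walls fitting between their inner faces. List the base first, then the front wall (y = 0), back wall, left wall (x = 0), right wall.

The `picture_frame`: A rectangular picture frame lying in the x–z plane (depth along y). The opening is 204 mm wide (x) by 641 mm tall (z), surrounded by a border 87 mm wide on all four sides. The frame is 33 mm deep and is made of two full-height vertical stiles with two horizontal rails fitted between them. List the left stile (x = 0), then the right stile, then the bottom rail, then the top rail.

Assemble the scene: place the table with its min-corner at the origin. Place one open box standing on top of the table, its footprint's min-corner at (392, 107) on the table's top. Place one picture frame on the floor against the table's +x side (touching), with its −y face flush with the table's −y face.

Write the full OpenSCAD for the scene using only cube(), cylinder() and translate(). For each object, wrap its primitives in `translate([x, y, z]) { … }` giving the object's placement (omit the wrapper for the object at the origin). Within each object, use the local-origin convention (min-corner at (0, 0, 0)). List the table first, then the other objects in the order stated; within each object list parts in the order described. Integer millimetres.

translate([0, 0, 707]) cube([898, 937, 47]);
translate([80, 80, 0]) cylinder(h = 707, r = 26);
translate([818, 80, 0]) cylinder(h = 707, r = 26);
translate([80, 857, 0]) cylinder(h = 707, r = 26);
translate([818, 857, 0]) cylinder(h = 707, r = 26);
translate([392, 107, 754]) {
  cube([224, 543, 16]);
  translate([0, 0, 16]) cube([224, 16, 330]);
  translate([0, 527, 16]) cube([224, 16, 330]);
  translate([0, 16, 16]) cube([16, 511, 330]);
  translate([208, 16, 16]) cube([16, 511, 330]);
}
translate([898, 0, 0]) {
  cube([87, 33, 815]);
  translate([291, 0, 0]) cube([87, 33, 815]);
  translate([87, 0, 0]) cube([204, 33, 87]);
  translate([87, 0, 728]) cube([204, 33, 87]);
}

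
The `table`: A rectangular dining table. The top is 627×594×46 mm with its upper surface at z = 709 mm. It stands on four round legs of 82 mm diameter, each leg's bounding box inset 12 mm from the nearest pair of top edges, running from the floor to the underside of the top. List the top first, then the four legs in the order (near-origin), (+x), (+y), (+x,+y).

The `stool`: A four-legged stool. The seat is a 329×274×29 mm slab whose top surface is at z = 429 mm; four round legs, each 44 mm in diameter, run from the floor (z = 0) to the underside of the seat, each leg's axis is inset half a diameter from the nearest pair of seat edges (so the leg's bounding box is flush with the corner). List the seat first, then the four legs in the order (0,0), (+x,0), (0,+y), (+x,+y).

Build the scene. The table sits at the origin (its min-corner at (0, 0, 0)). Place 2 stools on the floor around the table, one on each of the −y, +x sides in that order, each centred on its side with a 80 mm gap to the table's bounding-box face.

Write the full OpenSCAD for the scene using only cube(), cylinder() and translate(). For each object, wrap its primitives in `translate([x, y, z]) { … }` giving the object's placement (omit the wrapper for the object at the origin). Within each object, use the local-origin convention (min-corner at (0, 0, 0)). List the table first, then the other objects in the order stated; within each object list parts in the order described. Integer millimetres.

translate([0, 0, 663]) cube([627, 594, 46]);
translate([53, 53, 0]) cylinder(h = 663, r = 41);
translate([574, 53, 0]) cylinder(h = 663, r = 41);
translate([53, 541, 0]) cylinder(h = 663, r = 41);
translate([574, 541, 0]) cylinder(h = 663, r = 41);
translate([149, -354, 0]) {
  translate([0, 0, 400]) cube([329, 274, 29]);
  translate([22, 22, 0]) cylinder(h = 400, r = 22);
  translate([307, 22, 0]) cylinder(h = 400, r = 22);
  translate([22, 252, 0]) cylinder(h = 400, r = 22);
  translate([307, 252, 0]) cylinder(h = 400, r = 22);
}
translate([707, 160, 0]) {
  translate([0, 0, 400]) cube([329, 274, 29]);
  translate([22, 22, 0]) cylinder(h = 400, r = 22);
  translate([307, 22, 0]) cylinder(h = 400, r = 22);
  translate([22, 252, 0]) cylinder(h = 400, r = 22);
  translate([307, 252, 0]) cylinder(h = 400, r = 22);
}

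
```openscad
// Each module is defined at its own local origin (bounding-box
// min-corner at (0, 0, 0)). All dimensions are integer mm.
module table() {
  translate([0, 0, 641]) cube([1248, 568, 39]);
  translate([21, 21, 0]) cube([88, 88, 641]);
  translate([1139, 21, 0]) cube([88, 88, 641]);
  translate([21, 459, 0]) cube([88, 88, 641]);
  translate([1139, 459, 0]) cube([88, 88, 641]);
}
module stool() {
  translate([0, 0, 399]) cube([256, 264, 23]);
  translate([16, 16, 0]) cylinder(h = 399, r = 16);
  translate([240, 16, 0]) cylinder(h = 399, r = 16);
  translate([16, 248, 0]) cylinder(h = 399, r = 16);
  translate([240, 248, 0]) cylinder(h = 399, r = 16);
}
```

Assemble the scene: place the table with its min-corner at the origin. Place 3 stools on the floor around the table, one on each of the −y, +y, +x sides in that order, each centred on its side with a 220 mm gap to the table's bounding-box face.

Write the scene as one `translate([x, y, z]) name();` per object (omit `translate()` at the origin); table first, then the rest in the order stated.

table();
translate([496, -484, 0]) stool();
translate([496, 788, 0]) stool();
translate([1468, 152, 0]) stool();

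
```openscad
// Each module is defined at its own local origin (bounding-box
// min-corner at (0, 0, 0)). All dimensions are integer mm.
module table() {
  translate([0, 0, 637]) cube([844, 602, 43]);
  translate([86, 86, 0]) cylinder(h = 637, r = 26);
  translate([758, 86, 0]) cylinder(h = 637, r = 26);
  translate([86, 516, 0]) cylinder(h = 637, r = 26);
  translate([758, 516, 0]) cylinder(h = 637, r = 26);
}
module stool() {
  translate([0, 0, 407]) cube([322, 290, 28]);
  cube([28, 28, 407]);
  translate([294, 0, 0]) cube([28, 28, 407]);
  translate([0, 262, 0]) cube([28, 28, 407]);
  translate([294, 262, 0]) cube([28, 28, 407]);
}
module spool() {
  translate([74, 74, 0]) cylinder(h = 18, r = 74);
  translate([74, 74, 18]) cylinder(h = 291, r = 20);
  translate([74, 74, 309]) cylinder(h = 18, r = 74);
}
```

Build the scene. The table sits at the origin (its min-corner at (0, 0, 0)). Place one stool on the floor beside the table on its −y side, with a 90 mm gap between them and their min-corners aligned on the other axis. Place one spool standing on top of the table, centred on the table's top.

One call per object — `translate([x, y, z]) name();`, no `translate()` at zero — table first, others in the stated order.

table();
translate([0, -380, 0]) stool();
translate([348, 227, 680]) spool();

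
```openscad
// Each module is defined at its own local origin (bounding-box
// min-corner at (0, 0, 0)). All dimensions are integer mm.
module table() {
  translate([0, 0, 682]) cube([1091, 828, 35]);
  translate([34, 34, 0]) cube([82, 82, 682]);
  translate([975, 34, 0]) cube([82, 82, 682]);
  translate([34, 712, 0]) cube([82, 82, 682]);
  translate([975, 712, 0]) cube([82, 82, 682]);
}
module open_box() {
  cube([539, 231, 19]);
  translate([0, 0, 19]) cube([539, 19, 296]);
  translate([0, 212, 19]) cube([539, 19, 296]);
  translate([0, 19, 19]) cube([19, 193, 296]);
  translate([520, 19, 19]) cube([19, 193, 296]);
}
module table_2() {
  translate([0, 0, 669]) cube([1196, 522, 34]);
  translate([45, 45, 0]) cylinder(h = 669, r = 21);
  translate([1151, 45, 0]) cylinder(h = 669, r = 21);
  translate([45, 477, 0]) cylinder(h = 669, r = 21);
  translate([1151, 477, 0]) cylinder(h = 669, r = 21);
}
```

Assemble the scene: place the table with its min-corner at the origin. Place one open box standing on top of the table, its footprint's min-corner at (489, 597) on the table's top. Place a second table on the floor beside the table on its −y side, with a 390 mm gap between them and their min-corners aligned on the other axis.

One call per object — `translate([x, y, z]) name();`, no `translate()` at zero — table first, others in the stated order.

table();
translate([489, 597, 717]) open_box();
translate([0, -912, 0]) table_2();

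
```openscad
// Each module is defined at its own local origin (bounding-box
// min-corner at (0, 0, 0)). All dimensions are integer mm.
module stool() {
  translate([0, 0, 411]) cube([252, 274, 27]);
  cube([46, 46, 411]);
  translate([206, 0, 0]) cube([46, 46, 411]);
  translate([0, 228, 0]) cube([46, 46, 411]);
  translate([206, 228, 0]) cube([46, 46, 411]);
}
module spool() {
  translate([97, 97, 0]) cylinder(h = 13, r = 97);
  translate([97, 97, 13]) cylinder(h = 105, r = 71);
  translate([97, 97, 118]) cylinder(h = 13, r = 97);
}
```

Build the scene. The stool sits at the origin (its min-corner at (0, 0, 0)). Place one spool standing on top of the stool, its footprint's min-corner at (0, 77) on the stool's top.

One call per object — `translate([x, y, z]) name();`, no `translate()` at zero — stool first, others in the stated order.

stool();
translate([0, 77, 438]) spool();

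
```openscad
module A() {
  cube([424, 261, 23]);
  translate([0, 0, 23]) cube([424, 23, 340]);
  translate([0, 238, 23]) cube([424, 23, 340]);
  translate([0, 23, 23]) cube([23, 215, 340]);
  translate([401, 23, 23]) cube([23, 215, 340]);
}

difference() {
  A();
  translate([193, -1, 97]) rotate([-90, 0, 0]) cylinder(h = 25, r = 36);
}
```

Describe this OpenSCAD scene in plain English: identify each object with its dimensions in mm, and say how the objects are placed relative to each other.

A is an open storage box with external size 424×261×363 mm and wall thickness 23 mm (the base is also 23 mm thick). The base covers the whole footprint; the four walls stand on the base, with the y-facing walls full-width and the x-facing walls fitting between their inner faces.

The open box has a circular hole of radius 36 mm through its front wall, centred at (x = 193, z = 97).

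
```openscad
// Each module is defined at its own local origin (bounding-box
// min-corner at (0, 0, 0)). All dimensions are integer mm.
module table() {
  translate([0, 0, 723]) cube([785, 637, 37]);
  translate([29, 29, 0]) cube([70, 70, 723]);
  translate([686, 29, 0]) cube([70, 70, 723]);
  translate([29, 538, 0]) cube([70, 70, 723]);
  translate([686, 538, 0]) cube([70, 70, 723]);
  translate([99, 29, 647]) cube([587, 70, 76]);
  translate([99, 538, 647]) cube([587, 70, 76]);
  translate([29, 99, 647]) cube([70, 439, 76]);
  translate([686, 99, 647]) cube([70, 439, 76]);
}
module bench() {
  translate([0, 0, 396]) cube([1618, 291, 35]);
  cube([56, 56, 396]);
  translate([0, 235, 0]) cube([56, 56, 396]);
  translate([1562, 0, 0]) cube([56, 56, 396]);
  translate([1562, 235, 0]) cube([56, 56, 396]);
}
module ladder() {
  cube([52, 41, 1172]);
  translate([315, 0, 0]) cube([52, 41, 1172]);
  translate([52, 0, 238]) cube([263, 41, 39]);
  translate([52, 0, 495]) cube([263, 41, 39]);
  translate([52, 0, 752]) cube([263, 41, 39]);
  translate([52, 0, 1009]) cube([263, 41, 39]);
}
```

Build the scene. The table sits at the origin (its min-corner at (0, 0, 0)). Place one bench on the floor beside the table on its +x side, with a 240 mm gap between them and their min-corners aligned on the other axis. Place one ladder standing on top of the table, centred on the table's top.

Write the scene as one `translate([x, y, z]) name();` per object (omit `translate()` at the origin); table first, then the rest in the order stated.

table();
translate([1025, 0, 0]) bench();
translate([209, 298, 760]) ladder();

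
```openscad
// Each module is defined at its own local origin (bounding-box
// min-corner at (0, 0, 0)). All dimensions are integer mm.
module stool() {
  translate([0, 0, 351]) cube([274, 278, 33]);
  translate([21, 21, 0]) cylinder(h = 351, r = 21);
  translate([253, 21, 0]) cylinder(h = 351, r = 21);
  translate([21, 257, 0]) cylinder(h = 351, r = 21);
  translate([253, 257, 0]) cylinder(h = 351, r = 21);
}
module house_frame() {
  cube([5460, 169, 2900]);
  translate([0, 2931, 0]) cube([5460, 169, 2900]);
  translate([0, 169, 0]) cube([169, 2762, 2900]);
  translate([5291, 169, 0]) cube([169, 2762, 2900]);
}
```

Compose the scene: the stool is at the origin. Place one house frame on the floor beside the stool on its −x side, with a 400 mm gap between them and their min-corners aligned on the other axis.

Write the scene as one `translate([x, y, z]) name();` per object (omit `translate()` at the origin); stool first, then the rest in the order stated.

stool();
translate([-5860, 0, 0]) house_frame();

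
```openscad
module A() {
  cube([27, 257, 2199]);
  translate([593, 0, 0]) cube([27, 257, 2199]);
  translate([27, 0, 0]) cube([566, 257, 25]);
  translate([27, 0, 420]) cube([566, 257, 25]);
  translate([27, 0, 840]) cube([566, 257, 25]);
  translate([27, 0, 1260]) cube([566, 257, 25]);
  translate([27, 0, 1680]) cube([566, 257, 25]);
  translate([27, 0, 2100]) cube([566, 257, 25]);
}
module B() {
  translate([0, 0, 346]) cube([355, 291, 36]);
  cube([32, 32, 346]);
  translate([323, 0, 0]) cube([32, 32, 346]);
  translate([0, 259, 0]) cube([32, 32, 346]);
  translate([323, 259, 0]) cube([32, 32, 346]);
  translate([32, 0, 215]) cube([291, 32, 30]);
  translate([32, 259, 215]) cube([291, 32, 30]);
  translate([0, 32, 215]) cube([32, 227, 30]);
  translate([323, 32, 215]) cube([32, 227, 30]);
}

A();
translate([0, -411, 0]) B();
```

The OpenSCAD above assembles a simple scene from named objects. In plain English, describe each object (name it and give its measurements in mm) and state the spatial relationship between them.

A is a bookshelf 620 mm wide overall, 257 mm deep and 2199 mm tall. The two sides are 27 mm thick vertical panels. 6 horizontal shelves of 25 mm thickness span between the inner faces of the sides; the lowest shelf sits on the floor and shelves are stacked with a clear vertical gap of 395 mm between each pair.

B is a four-legged stool. The seat is 355×291 mm, 36 mm thick, top at z = 382 mm. It stands on four square legs, each 32×32 mm in cross-section, from z = 0 to the seat underside, each flush with a corner of the seat. Four stretchers, 32 mm wide and 30 mm tall, connect adjacent legs with their undersides at z = 215 mm, each running between the inner faces of the legs it joins and aligned with the legs' outer faces on the other axis.

The stool is on the floor beside the bookshelf on its −y side.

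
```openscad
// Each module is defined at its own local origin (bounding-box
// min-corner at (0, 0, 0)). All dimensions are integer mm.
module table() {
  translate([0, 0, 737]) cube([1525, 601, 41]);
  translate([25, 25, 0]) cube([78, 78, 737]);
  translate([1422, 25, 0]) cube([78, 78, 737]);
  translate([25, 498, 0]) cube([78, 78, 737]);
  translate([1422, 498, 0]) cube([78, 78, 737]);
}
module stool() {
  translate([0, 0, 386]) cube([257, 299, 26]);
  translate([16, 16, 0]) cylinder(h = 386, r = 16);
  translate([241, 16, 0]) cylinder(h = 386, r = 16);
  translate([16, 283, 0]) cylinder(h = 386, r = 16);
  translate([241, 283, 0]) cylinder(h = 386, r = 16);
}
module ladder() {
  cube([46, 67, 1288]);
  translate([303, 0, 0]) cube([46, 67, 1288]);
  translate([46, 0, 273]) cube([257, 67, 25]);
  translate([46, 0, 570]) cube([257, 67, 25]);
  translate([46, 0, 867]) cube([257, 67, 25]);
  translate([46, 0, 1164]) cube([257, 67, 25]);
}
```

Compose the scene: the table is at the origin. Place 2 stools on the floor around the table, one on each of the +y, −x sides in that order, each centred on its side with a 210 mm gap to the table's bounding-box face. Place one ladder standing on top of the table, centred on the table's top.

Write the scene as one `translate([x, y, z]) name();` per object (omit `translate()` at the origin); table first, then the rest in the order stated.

table();
translate([634, 811, 0]) stool();
translate([-467, 151, 0]) stool();
translate([588, 267, 778]) ladder();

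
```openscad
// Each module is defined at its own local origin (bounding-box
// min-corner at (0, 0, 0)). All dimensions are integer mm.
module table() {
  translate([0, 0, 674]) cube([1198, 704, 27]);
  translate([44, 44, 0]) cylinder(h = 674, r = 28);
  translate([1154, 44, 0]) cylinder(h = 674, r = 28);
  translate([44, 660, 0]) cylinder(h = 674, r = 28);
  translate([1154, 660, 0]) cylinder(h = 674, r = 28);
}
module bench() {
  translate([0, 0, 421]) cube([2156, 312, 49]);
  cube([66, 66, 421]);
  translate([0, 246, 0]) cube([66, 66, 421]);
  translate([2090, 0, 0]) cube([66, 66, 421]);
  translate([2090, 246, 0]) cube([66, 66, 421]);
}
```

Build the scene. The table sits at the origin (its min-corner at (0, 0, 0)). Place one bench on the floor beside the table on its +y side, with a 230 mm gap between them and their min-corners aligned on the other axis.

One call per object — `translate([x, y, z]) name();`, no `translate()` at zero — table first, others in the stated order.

table();
translate([0, 934, 0]) bench();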